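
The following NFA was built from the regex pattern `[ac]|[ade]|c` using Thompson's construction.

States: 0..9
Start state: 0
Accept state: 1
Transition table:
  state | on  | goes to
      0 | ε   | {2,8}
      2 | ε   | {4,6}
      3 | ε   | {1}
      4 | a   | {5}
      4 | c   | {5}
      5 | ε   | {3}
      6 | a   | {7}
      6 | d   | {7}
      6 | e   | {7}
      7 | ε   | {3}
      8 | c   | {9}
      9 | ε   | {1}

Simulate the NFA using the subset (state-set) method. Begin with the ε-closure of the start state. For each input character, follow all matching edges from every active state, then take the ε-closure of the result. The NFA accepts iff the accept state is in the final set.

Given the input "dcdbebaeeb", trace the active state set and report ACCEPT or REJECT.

S₀ = ε-closure({0}) = {0,2,4,6,8}
'd' @ 1: {1,3,7}  [accepting]
'c' @ 2: {}  — state set empty
rest 'dbebaeeb' ignored (set empty)
end set {} — state 1 not in

Answer: REJECT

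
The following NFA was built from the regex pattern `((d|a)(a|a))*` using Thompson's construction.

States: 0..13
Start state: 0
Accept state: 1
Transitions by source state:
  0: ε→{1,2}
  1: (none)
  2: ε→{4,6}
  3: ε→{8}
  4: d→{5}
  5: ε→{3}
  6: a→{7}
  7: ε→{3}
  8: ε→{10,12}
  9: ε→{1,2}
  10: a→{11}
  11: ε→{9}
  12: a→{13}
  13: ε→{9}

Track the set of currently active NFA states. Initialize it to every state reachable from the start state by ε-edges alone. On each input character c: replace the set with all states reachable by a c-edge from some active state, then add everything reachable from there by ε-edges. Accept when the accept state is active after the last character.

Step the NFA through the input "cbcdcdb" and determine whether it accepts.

start: ε-closure({0}) = {0,1,2,4,6}
'c' @ 1: {}  — no active states
rest 'bcdcdb' ignored (set empty)
end set {} — state 1 not in

Answer: REJECT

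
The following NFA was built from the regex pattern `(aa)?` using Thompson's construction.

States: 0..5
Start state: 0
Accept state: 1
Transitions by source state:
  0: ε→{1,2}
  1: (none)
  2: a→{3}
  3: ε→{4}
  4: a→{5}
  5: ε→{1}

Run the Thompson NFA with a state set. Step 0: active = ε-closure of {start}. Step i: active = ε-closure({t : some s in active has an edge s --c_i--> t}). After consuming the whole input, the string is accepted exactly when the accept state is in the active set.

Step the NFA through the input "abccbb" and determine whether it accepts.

S₀ = ε-closure({0}) = {0,1,2}
'a' @ 1: {3,4}
'b' @ 2: {}  — no active states
rest 'ccbb' ignored (set empty)
after full input: {}  (accept=1 not in)

Answer: REJECT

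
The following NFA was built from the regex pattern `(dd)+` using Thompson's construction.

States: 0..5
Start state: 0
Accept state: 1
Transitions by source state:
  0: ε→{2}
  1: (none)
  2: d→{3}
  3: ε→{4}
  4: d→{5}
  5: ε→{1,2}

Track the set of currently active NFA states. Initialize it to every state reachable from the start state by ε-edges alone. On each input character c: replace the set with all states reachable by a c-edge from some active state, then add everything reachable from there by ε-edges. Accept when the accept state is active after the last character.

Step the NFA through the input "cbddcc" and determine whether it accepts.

initial (ε-close {0}): {0,2}
'c' @ 1: {}  — dead — no transitions
rest 'bddcc' ignored (set empty)
end set {} — state 1 not in

Answer: REJECT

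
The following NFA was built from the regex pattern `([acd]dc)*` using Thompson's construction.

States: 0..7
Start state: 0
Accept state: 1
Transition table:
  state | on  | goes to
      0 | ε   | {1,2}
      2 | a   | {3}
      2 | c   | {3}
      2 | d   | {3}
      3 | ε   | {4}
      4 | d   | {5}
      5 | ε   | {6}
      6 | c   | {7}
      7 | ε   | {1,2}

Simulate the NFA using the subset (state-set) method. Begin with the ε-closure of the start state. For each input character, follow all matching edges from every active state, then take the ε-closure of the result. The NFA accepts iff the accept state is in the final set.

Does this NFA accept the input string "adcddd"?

start: ε-closure({0}) = {0,1,2}
'a' @ 1: {3,4}
'd' @ 2: {5,6}
'c' @ 3: {1,2,7}  ✓accept
'd' @ 4: {3,4}
'd' @ 5: {5,6}
'd' @ 6: {}  — dead — no transitions
end set {} — state 1 not in

Answer: REJECT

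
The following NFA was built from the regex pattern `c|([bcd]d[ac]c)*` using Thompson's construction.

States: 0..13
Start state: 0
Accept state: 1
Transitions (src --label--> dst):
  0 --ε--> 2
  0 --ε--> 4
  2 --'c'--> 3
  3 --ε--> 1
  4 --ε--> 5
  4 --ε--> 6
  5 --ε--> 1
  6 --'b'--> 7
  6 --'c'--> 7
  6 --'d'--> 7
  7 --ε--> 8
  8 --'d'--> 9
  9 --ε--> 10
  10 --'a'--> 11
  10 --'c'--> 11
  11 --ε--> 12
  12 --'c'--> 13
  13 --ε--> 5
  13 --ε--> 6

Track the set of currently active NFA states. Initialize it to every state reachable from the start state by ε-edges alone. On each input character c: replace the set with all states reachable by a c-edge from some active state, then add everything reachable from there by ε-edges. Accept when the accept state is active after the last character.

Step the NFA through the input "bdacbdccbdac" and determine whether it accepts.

Answer: ACCEPT

Trace:
initial (ε-close {0}): {0,1,2,4,5,6}
'b' @ 1: {7,8}
'd' @ 2: {9,10}
'a' @ 3: {11,12}
'c' @ 4: {1,5,6,13}  [accepting]
'b' @ 5: {7,8}
'd' @ 6: {9,10}
'c' @ 7: {11,12}
'c' @ 8: {1,5,6,13}  [accepting]
'b' @ 9: {7,8}
'd' @ 10: {9,10}
'a' @ 11: {11,12}
'c' @ 12: {1,5,6,13}  [accepting]
end set {1,5,6,13} — state 1 in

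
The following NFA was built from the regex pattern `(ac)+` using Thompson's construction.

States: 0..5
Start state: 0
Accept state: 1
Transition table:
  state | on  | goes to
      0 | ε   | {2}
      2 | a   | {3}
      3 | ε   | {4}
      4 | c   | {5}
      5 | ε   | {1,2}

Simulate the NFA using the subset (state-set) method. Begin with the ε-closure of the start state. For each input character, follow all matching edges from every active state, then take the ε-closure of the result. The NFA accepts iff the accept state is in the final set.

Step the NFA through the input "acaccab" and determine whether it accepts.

start: ε-closure({0}) = {0,2}
'a' @ 1: {3,4}
'c' @ 2: {1,2,5}  (accept∈set)
'a' @ 3: {3,4}
'c' @ 4: {1,2,5}  (accept∈set)
'c' @ 5: {}  — dead — no transitions
rest 'ab' ignored (set empty)
after full input: {}  (accept=1 not in)

Answer: REJECT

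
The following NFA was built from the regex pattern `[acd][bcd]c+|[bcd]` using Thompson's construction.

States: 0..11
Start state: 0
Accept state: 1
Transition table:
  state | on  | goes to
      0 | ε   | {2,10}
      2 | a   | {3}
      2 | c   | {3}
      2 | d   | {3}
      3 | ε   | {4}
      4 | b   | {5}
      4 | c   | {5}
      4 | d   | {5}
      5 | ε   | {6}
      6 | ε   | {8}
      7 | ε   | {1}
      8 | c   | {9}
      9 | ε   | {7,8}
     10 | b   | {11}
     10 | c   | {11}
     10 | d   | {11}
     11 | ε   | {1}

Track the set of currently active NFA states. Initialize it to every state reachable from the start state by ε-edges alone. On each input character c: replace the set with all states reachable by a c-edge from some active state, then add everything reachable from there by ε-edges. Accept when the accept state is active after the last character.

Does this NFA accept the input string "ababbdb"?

S₀ = ε-closure({0}) = {0,2,10}
'a' @ 1: {3,4}
'b' @ 2: {5,6,8}
'a' @ 3: {}  — no active states
rest 'bbdb' ignored (set empty)
after full input: {}  (accept=1 not in)

Answer: REJECT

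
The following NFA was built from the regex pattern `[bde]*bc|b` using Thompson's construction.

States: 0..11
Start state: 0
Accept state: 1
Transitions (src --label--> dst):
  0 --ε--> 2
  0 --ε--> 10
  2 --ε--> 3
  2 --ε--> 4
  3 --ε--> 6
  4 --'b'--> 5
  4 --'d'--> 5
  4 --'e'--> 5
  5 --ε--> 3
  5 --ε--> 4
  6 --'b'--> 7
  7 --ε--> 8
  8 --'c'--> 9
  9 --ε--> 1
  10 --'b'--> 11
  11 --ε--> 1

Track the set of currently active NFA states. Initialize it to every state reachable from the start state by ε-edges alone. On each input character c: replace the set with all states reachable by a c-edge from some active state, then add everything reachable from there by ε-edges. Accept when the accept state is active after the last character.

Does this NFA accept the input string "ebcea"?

S₀ = ε-closure({0}) = {0,2,3,4,6,10}
'e' @ 1: {3,4,5,6}
'b' @ 2: {3,4,5,6,7,8}
'c' @ 3: {1,9}  ✓accept
'e' @ 4: {}  — dead — no transitions
rest 'a' ignored (set empty)
end set {} — state 1 not in

Answer: REJECT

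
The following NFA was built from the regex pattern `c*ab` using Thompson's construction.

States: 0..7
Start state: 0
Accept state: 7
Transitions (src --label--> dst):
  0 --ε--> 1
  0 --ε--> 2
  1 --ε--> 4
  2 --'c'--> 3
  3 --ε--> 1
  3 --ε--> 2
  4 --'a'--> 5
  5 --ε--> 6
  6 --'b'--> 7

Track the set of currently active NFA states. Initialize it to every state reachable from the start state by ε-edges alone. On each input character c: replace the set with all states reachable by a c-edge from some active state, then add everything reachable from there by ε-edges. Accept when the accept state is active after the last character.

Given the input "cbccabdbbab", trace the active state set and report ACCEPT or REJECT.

initial (ε-close {0}): {0,1,2,4}
'c' @ 1: {1,2,3,4}
'b' @ 2: {}  — dead — no transitions
rest 'ccabdbbab' ignored (set empty)
final: {}; accept 7 not in set

Answer: REJECT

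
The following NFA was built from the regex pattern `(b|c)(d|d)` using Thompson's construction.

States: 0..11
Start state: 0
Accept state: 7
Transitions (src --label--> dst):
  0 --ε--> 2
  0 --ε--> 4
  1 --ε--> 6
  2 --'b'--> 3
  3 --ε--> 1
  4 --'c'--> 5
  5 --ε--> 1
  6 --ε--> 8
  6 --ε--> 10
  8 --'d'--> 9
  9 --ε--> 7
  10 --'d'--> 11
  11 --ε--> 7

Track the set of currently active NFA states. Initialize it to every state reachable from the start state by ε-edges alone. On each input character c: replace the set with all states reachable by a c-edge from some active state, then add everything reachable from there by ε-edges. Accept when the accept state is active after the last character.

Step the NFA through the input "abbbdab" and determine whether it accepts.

Answer: REJECT

Trace:
start: ε-closure({0}) = {0,2,4}
'a' @ 1: {}  — no active states
rest 'bbbdab' ignored (set empty)
final: {}; accept 7 not in set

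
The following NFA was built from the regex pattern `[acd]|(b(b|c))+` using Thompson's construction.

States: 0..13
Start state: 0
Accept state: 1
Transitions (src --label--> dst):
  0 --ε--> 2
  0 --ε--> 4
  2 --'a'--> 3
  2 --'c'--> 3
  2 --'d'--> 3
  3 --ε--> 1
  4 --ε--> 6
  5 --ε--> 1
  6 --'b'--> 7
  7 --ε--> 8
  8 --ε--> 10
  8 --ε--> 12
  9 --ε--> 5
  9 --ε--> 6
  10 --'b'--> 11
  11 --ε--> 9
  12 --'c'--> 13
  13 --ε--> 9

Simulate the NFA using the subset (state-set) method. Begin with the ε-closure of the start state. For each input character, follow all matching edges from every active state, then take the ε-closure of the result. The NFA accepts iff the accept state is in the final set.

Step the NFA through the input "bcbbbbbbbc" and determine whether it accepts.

S₀ = ε-closure({0}) = {0,2,4,6}
'b' @ 1: {7,8,10,12}
'c' @ 2: {1,5,6,9,13}  (accept∈set)
'b' @ 3: {7,8,10,12}
'b' @ 4: {1,5,6,9,11}  (accept∈set)
'b' @ 5: {7,8,10,12}
'b' @ 6: {1,5,6,9,11}  (accept∈set)
'b' @ 7: {7,8,10,12}
'b' @ 8: {1,5,6,9,11}  (accept∈set)
'b' @ 9: {7,8,10,12}
'c' @ 10: {1,5,6,9,13}  (accept∈set)
final: {1,5,6,9,13}; accept 1 in set

Answer: ACCEPT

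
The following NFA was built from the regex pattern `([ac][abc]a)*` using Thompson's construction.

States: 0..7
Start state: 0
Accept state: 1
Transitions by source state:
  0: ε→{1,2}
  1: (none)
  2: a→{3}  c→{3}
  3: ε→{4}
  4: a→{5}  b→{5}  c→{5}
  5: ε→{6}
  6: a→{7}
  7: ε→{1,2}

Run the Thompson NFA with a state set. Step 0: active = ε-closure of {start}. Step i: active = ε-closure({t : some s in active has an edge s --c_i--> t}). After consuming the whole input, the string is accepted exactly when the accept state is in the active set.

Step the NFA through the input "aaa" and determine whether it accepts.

Answer: ACCEPT

Trace:
start: ε-closure({0}) = {0,1,2}
'a' @ 1: {3,4}
'a' @ 2: {5,6}
'a' @ 3: {1,2,7}  [accepting]
final: {1,2,7}; accept 1 in set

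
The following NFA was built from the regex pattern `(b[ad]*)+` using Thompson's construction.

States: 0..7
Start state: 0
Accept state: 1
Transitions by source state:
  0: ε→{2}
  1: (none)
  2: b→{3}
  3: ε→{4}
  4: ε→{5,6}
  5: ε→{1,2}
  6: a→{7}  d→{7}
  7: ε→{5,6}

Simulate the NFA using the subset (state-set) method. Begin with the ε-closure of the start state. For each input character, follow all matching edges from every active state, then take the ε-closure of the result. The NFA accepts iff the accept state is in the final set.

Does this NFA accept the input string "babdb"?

Answer: ACCEPT

Steps:
initial (ε-close {0}): {0,2}
'b' @ 1: {1,2,3,4,5,6}  [accepting]
'a' @ 2: {1,2,5,6,7}  [accepting]
'b' @ 3: {1,2,3,4,5,6}  [accepting]
'd' @ 4: {1,2,5,6,7}  [accepting]
'b' @ 5: {1,2,3,4,5,6}  [accepting]
final: {1,2,3,4,5,6}; accept 1 in set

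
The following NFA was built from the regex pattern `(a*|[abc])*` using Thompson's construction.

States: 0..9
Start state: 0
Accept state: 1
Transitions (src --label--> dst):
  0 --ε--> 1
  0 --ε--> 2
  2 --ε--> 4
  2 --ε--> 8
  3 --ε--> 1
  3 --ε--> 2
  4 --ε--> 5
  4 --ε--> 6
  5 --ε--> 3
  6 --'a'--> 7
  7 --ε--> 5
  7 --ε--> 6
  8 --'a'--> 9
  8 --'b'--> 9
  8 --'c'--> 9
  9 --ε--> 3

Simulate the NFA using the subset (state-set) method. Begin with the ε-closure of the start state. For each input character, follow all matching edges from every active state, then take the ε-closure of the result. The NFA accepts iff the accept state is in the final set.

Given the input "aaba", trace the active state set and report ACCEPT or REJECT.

S₀ = ε-closure({0}) = {0,1,2,3,4,5,6,8}
'a' @ 1: {1,2,3,4,5,6,7,8,9}  [accepting]
'a' @ 2: {1,2,3,4,5,6,7,8,9}  [accepting]
'b' @ 3: {1,2,3,4,5,6,8,9}  [accepting]
'a' @ 4: {1,2,3,4,5,6,7,8,9}  [accepting]
final: {1,2,3,4,5,6,7,8,9}; accept 1 in set

Answer: ACCEPT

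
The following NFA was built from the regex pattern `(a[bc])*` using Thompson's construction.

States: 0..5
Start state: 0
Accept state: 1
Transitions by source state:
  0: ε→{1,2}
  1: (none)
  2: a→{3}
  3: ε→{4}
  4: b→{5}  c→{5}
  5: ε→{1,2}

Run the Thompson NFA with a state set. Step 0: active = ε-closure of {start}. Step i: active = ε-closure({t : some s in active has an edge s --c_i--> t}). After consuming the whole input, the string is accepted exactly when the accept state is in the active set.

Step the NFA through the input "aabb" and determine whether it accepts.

Answer: REJECT

Derivation:
initial (ε-close {0}): {0,1,2}
'a' @ 1: {3,4}
'a' @ 2: {}  — no active states
rest 'bb' ignored (set empty)
end set {} — state 1 not in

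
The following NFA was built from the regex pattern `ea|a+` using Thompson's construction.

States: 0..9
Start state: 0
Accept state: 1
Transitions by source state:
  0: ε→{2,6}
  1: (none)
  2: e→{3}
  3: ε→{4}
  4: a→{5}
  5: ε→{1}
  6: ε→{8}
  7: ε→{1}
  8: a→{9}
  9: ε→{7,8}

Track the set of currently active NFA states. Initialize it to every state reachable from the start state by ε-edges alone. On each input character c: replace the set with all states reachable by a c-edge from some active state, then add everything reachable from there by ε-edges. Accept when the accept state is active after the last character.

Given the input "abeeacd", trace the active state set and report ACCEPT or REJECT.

start: ε-closure({0}) = {0,2,6,8}
'a' @ 1: {1,7,8,9}  (accept∈set)
'b' @ 2: {}  — no active states
rest 'eeacd' ignored (set empty)
final: {}; accept 1 not in set

Answer: REJECT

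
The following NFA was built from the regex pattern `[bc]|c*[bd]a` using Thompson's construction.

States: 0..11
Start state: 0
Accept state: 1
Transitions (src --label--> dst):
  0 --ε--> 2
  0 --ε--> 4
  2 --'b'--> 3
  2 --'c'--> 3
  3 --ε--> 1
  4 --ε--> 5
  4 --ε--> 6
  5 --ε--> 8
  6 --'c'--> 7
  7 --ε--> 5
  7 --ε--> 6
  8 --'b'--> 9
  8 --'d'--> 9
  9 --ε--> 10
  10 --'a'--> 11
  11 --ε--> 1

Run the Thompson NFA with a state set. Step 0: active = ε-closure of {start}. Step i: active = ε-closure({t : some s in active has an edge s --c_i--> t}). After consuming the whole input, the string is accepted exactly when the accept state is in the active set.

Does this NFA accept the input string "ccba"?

initial (ε-close {0}): {0,2,4,5,6,8}
'c' @ 1: {1,3,5,6,7,8}  ✓accept
'c' @ 2: {5,6,7,8}
'b' @ 3: {9,10}
'a' @ 4: {1,11}  ✓accept
end set {1,11} — state 1 in

Answer: ACCEPT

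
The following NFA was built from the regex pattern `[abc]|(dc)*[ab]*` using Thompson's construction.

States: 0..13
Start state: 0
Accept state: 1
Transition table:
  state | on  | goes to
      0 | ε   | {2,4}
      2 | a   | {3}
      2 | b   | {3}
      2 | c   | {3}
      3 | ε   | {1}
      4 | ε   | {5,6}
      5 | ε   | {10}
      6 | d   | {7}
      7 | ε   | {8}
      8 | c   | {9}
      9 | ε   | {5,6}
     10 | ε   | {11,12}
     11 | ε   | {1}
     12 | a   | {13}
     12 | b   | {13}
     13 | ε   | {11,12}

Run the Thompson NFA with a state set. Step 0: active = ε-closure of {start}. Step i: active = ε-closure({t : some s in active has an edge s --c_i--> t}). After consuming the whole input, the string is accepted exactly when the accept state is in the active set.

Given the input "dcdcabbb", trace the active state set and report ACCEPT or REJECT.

S₀ = ε-closure({0}) = {0,1,2,4,5,6,10,11,12}
'd' @ 1: {7,8}
'c' @ 2: {1,5,6,9,10,11,12}  (accept∈set)
'd' @ 3: {7,8}
'c' @ 4: {1,5,6,9,10,11,12}  (accept∈set)
'a' @ 5: {1,11,12,13}  (accept∈set)
'b' @ 6: {1,11,12,13}  (accept∈set)
'b' @ 7: {1,11,12,13}  (accept∈set)
'b' @ 8: {1,11,12,13}  (accept∈set)
after full input: {1,11,12,13}  (accept=1 in)

Answer: ACCEPT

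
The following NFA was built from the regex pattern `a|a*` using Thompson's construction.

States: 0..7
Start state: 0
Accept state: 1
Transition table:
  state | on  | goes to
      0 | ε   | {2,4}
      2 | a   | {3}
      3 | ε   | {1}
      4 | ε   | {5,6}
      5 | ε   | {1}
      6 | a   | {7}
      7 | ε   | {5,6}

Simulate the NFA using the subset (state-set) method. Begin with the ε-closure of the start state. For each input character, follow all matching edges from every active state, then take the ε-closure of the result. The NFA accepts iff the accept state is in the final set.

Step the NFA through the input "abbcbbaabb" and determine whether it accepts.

Answer: REJECT

Steps:
start: ε-closure({0}) = {0,1,2,4,5,6}
'a' @ 1: {1,3,5,6,7}  (accept∈set)
'b' @ 2: {}  — no active states
rest 'bcbbaabb' ignored (set empty)
after full input: {}  (accept=1 not in)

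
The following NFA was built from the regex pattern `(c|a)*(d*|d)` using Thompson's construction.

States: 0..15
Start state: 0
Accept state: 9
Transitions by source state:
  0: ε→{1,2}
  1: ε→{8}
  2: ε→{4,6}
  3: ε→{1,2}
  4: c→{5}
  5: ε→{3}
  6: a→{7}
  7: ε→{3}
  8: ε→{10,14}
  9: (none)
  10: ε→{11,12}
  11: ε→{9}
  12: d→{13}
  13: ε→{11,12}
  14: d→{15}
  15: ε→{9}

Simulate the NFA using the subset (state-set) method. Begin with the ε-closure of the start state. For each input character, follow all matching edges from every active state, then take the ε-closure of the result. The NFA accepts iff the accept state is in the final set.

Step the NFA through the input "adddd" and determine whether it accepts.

Answer: ACCEPT

Steps:
initial (ε-close {0}): {0,1,2,4,6,8,9,10,11,12,14}
'a' @ 1: {1,2,3,4,6,7,8,9,10,11,12,14}  (accept∈set)
'd' @ 2: {9,11,12,13,15}  (accept∈set)
'd' @ 3: {9,11,12,13}  (accept∈set)
'd' @ 4: {9,11,12,13}  (accept∈set)
'd' @ 5: {9,11,12,13}  (accept∈set)
after full input: {9,11,12,13}  (accept=9 in)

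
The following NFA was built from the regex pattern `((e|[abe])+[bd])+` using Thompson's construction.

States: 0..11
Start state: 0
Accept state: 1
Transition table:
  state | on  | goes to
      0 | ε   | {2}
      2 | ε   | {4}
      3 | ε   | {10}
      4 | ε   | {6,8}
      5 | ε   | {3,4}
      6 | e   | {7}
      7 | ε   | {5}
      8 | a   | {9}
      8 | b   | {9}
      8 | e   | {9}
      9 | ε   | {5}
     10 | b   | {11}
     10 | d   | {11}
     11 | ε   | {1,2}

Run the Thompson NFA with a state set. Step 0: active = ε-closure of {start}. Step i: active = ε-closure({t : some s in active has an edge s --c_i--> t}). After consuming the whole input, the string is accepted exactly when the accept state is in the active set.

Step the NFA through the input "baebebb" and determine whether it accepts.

start: ε-closure({0}) = {0,2,4,6,8}
'b' @ 1: {3,4,5,6,8,9,10}
'a' @ 2: {3,4,5,6,8,9,10}
'e' @ 3: {3,4,5,6,7,8,9,10}
'b' @ 4: {1,2,3,4,5,6,8,9,10,11}  [accepting]
'e' @ 5: {3,4,5,6,7,8,9,10}
'b' @ 6: {1,2,3,4,5,6,8,9,10,11}  [accepting]
'b' @ 7: {1,2,3,4,5,6,8,9,10,11}  [accepting]
end set {1,2,3,4,5,6,8,9,10,11} — state 1 in

Answer: ACCEPT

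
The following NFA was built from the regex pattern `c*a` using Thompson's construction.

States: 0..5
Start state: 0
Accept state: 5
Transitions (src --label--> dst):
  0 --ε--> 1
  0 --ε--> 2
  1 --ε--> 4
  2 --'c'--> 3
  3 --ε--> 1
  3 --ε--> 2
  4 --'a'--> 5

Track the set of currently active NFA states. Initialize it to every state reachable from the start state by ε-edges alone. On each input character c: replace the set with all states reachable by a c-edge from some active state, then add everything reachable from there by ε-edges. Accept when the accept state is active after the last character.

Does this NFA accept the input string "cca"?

initial (ε-close {0}): {0,1,2,4}
'c' @ 1: {1,2,3,4}
'c' @ 2: {1,2,3,4}
'a' @ 3: {5}  ✓accept
after full input: {5}  (accept=5 in)

Answer: ACCEPT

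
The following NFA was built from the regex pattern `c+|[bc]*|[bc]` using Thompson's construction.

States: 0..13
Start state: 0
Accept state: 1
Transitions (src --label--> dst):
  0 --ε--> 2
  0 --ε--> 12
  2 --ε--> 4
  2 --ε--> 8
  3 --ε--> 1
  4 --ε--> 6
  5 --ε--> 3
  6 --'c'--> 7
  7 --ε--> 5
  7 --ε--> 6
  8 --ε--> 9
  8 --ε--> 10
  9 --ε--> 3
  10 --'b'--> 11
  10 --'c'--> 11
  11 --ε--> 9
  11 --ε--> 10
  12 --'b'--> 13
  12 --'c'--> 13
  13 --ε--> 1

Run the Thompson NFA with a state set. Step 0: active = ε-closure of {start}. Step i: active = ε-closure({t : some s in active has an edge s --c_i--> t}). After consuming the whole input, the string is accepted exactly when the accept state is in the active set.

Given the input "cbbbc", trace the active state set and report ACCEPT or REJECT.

initial (ε-close {0}): {0,1,2,3,4,6,8,9,10,12}
'c' @ 1: {1,3,5,6,7,9,10,11,13}  [accepting]
'b' @ 2: {1,3,9,10,11}  [accepting]
'b' @ 3: {1,3,9,10,11}  [accepting]
'b' @ 4: {1,3,9,10,11}  [accepting]
'c' @ 5: {1,3,9,10,11}  [accepting]
end set {1,3,9,10,11} — state 1 in

Answer: ACCEPT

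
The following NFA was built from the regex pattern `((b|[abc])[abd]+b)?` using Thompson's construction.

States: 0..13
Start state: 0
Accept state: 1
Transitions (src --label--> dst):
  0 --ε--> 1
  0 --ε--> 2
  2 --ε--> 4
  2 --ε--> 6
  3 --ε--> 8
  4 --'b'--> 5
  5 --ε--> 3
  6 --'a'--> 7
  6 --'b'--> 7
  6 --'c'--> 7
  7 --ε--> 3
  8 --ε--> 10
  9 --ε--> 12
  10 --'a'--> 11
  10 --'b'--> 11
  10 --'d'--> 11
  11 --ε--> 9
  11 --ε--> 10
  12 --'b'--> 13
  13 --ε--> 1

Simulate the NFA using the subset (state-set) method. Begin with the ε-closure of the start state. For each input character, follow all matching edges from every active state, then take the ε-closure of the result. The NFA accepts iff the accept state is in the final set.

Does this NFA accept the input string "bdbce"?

Answer: REJECT

Derivation:
initial (ε-close {0}): {0,1,2,4,6}
'b' @ 1: {3,5,7,8,10}
'd' @ 2: {9,10,11,12}
'b' @ 3: {1,9,10,11,12,13}  [accepting]
'c' @ 4: {}  — no active states
rest 'e' ignored (set empty)
end set {} — state 1 not in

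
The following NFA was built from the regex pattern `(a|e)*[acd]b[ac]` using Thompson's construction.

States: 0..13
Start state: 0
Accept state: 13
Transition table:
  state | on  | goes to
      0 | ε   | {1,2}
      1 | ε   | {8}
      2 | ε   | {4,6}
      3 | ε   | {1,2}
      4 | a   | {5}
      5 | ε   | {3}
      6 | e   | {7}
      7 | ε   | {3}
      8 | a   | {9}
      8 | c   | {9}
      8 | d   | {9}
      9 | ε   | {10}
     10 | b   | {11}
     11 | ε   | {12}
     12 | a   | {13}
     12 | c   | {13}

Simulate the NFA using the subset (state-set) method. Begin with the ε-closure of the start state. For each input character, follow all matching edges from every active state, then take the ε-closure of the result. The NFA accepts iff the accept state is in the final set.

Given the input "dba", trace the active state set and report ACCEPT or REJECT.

Answer: ACCEPT

Trace:
initial (ε-close {0}): {0,1,2,4,6,8}
'd' @ 1: {9,10}
'b' @ 2: {11,12}
'a' @ 3: {13}  [accepting]
final: {13}; accept 13 in set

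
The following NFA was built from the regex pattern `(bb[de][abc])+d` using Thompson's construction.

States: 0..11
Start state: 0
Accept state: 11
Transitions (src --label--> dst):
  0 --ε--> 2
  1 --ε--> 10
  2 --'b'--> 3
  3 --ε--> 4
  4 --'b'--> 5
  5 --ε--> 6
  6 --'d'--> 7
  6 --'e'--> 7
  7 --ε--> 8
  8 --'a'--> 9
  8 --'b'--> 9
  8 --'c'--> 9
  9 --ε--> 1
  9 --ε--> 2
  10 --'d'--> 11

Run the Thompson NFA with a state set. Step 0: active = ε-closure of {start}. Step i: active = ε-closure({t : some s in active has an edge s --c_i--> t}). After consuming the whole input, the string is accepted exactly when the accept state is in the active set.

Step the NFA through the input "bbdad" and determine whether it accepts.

S₀ = ε-closure({0}) = {0,2}
'b' @ 1: {3,4}
'b' @ 2: {5,6}
'd' @ 3: {7,8}
'a' @ 4: {1,2,9,10}
'd' @ 5: {11}  [accepting]
final: {11}; accept 11 in set

Answer: ACCEPT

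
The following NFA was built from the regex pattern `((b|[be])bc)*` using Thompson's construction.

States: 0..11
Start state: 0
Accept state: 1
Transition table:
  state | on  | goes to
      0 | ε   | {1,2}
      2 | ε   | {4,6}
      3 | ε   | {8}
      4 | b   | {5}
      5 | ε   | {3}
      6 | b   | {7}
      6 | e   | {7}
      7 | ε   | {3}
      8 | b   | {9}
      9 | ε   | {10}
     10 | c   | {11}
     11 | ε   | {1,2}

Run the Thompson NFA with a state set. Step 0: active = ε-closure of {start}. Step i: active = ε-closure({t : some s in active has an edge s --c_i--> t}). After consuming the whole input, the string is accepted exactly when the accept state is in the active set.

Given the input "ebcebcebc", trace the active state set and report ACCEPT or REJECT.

initial (ε-close {0}): {0,1,2,4,6}
'e' @ 1: {3,7,8}
'b' @ 2: {9,10}
'c' @ 3: {1,2,4,6,11}  (accept∈set)
'e' @ 4: {3,7,8}
'b' @ 5: {9,10}
'c' @ 6: {1,2,4,6,11}  (accept∈set)
'e' @ 7: {3,7,8}
'b' @ 8: {9,10}
'c' @ 9: {1,2,4,6,11}  (accept∈set)
after full input: {1,2,4,6,11}  (accept=1 in)

Answer: ACCEPT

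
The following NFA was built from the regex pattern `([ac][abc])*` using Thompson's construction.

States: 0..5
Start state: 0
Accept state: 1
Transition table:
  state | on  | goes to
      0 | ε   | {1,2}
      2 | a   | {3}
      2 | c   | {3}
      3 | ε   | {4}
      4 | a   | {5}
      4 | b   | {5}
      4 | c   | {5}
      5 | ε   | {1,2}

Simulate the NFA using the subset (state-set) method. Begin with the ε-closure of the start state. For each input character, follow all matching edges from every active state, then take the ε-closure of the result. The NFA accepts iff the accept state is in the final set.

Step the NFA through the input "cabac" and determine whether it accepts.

S₀ = ε-closure({0}) = {0,1,2}
'c' @ 1: {3,4}
'a' @ 2: {1,2,5}  ✓accept
'b' @ 3: {}  — no active states
rest 'ac' ignored (set empty)
final: {}; accept 1 not in set

Answer: REJECT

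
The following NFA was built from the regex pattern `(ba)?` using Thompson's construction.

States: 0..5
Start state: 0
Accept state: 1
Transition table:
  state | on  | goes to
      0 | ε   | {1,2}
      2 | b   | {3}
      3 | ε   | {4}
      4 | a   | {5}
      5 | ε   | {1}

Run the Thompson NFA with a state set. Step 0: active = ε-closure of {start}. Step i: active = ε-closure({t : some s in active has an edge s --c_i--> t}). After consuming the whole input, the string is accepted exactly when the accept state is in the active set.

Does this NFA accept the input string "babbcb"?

Answer: REJECT

Trace:
initial (ε-close {0}): {0,1,2}
'b' @ 1: {3,4}
'a' @ 2: {1,5}  ✓accept
'b' @ 3: {}  — dead — no transitions
rest 'bcb' ignored (set empty)
final: {}; accept 1 not in set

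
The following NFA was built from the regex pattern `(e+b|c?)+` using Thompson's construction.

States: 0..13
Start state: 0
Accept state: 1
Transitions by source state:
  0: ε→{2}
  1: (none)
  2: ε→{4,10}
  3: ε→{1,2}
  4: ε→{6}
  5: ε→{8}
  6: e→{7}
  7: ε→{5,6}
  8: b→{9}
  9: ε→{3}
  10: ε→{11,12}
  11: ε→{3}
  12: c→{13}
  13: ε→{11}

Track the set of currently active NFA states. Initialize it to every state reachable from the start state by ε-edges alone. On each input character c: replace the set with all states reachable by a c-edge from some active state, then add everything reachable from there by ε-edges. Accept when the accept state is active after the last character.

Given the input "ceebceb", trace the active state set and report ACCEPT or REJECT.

Answer: ACCEPT

Derivation:
initial (ε-close {0}): {0,1,2,3,4,6,10,11,12}
'c' @ 1: {1,2,3,4,6,10,11,12,13}  ✓accept
'e' @ 2: {5,6,7,8}
'e' @ 3: {5,6,7,8}
'b' @ 4: {1,2,3,4,6,9,10,11,12}  ✓accept
'c' @ 5: {1,2,3,4,6,10,11,12,13}  ✓accept
'e' @ 6: {5,6,7,8}
'b' @ 7: {1,2,3,4,6,9,10,11,12}  ✓accept
after full input: {1,2,3,4,6,9,10,11,12}  (accept=1 in)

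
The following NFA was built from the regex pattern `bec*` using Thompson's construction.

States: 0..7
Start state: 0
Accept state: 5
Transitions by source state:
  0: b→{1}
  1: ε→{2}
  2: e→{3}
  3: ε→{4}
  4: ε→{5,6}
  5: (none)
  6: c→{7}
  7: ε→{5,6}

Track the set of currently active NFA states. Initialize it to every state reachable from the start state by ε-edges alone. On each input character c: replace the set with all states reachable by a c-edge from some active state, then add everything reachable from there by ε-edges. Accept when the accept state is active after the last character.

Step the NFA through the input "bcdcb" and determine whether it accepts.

Answer: REJECT

Derivation:
start: ε-closure({0}) = {0}
'b' @ 1: {1,2}
'c' @ 2: {}  — state set empty
rest 'dcb' ignored (set empty)
end set {} — state 5 not in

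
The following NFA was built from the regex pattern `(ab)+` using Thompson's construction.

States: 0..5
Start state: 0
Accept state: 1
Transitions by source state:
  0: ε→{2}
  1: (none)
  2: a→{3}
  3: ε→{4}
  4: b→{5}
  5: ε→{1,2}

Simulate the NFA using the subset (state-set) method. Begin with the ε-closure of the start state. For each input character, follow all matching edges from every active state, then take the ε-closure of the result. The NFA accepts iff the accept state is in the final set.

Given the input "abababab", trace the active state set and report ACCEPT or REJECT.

Answer: ACCEPT

Steps:
S₀ = ε-closure({0}) = {0,2}
'a' @ 1: {3,4}
'b' @ 2: {1,2,5}  [accepting]
'a' @ 3: {3,4}
'b' @ 4: {1,2,5}  [accepting]
'a' @ 5: {3,4}
'b' @ 6: {1,2,5}  [accepting]
'a' @ 7: {3,4}
'b' @ 8: {1,2,5}  [accepting]
final: {1,2,5}; accept 1 in set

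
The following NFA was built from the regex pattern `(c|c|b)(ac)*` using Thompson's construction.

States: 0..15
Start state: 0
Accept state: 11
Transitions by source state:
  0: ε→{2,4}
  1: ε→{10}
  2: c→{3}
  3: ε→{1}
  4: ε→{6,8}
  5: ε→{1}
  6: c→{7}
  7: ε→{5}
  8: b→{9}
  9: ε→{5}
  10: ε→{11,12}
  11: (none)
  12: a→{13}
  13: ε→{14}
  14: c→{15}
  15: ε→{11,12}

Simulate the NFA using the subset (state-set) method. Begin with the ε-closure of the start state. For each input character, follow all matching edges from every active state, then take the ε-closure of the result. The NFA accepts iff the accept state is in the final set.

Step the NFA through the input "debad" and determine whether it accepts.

initial (ε-close {0}): {0,2,4,6,8}
'd' @ 1: {}  — dead — no transitions
rest 'ebad' ignored (set empty)
after full input: {}  (accept=11 not in)

Answer: REJECT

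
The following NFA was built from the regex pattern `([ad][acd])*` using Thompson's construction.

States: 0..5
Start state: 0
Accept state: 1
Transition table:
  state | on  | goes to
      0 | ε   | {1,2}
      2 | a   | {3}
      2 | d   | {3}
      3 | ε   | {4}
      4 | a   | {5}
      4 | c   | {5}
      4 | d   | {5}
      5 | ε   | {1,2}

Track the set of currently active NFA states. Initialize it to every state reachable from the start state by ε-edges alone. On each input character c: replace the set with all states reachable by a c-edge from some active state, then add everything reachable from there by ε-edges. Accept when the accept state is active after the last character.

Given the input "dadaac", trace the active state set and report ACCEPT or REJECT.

Answer: ACCEPT

Steps:
initial (ε-close {0}): {0,1,2}
'd' @ 1: {3,4}
'a' @ 2: {1,2,5}  (accept∈set)
'd' @ 3: {3,4}
'a' @ 4: {1,2,5}  (accept∈set)
'a' @ 5: {3,4}
'c' @ 6: {1,2,5}  (accept∈set)
final: {1,2,5}; accept 1 in set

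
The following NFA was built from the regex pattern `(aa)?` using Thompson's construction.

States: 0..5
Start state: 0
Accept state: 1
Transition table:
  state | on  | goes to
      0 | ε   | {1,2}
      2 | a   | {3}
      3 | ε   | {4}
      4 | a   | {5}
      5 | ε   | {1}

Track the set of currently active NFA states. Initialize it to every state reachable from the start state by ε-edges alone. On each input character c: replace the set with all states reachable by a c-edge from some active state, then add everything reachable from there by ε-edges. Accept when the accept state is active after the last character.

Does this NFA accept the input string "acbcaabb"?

Answer: REJECT

Derivation:
S₀ = ε-closure({0}) = {0,1,2}
'a' @ 1: {3,4}
'c' @ 2: {}  — dead — no transitions
rest 'bcaabb' ignored (set empty)
after full input: {}  (accept=1 not in)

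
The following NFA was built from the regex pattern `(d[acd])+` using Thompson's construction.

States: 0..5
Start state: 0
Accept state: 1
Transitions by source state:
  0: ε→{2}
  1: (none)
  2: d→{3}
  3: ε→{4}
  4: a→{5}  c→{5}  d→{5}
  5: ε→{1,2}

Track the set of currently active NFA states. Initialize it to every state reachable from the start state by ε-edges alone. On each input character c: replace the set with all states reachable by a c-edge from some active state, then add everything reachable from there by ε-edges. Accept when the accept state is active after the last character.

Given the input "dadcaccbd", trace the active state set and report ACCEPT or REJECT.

start: ε-closure({0}) = {0,2}
'd' @ 1: {3,4}
'a' @ 2: {1,2,5}  ✓accept
'd' @ 3: {3,4}
'c' @ 4: {1,2,5}  ✓accept
'a' @ 5: {}  — dead — no transitions
rest 'ccbd' ignored (set empty)
after full input: {}  (accept=1 not in)

Answer: REJECT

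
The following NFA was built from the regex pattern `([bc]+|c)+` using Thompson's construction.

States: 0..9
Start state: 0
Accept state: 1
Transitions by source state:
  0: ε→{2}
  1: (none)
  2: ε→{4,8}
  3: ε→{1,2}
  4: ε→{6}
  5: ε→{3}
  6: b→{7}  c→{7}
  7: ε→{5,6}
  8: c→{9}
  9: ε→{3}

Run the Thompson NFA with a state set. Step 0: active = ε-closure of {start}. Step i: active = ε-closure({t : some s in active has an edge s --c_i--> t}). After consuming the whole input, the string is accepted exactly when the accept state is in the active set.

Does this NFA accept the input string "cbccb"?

start: ε-closure({0}) = {0,2,4,6,8}
'c' @ 1: {1,2,3,4,5,6,7,8,9}  [accepting]
'b' @ 2: {1,2,3,4,5,6,7,8}  [accepting]
'c' @ 3: {1,2,3,4,5,6,7,8,9}  [accepting]
'c' @ 4: {1,2,3,4,5,6,7,8,9}  [accepting]
'b' @ 5: {1,2,3,4,5,6,7,8}  [accepting]
after full input: {1,2,3,4,5,6,7,8}  (accept=1 in)

Answer: ACCEPT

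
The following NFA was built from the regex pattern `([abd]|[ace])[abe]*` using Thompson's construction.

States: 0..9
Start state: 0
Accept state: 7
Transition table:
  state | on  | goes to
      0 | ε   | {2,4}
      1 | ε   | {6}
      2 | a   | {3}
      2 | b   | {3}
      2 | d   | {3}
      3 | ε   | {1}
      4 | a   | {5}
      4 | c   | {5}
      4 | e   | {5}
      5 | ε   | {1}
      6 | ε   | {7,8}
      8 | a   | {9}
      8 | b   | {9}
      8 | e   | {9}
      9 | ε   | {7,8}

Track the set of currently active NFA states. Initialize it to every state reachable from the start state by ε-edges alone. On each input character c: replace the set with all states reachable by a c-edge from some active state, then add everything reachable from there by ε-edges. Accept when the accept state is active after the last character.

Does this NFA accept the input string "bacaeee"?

Answer: REJECT

Derivation:
S₀ = ε-closure({0}) = {0,2,4}
'b' @ 1: {1,3,6,7,8}  (accept∈set)
'a' @ 2: {7,8,9}  (accept∈set)
'c' @ 3: {}  — state set empty
rest 'aeee' ignored (set empty)
final: {}; accept 7 not in set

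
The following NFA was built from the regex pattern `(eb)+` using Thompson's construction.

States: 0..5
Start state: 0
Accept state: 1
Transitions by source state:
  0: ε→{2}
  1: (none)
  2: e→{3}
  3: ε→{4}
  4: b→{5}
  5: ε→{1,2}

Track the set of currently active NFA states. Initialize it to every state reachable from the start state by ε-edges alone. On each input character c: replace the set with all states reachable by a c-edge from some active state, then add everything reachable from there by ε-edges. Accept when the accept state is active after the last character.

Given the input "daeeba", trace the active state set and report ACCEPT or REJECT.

start: ε-closure({0}) = {0,2}
'd' @ 1: {}  — state set empty
rest 'aeeba' ignored (set empty)
after full input: {}  (accept=1 not in)

Answer: REJECT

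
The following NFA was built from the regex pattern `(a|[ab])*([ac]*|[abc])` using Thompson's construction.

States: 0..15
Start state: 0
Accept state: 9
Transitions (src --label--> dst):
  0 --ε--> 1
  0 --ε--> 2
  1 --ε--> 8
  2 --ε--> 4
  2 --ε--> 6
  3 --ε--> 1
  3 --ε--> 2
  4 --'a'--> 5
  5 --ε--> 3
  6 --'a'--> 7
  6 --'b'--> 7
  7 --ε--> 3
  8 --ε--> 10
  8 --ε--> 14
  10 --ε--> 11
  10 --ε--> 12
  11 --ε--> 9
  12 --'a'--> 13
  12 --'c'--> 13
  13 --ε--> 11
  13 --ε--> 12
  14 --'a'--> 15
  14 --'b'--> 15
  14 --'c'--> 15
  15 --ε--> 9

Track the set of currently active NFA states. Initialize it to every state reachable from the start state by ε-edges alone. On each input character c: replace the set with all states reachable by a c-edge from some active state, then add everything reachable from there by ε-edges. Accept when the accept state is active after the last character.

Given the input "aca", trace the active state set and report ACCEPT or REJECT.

S₀ = ε-closure({0}) = {0,1,2,4,6,8,9,10,11,12,14}
'a' @ 1: {1,2,3,4,5,6,7,8,9,10,11,12,13,14,15}  (accept∈set)
'c' @ 2: {9,11,12,13,15}  (accept∈set)
'a' @ 3: {9,11,12,13}  (accept∈set)
after full input: {9,11,12,13}  (accept=9 in)

Answer: ACCEPT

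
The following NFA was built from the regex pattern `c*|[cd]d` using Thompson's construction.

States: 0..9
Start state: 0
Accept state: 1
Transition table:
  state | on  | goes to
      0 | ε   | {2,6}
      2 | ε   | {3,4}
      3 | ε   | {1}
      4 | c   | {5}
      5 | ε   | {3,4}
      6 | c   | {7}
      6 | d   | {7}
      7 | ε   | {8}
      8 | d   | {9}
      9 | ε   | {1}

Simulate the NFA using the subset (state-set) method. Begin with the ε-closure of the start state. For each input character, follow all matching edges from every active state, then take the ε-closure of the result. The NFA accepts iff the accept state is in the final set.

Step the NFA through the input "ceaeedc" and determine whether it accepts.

start: ε-closure({0}) = {0,1,2,3,4,6}
'c' @ 1: {1,3,4,5,7,8}  (accept∈set)
'e' @ 2: {}  — dead — no transitions
rest 'aeedc' ignored (set empty)
after full input: {}  (accept=1 not in)

Answer: REJECT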